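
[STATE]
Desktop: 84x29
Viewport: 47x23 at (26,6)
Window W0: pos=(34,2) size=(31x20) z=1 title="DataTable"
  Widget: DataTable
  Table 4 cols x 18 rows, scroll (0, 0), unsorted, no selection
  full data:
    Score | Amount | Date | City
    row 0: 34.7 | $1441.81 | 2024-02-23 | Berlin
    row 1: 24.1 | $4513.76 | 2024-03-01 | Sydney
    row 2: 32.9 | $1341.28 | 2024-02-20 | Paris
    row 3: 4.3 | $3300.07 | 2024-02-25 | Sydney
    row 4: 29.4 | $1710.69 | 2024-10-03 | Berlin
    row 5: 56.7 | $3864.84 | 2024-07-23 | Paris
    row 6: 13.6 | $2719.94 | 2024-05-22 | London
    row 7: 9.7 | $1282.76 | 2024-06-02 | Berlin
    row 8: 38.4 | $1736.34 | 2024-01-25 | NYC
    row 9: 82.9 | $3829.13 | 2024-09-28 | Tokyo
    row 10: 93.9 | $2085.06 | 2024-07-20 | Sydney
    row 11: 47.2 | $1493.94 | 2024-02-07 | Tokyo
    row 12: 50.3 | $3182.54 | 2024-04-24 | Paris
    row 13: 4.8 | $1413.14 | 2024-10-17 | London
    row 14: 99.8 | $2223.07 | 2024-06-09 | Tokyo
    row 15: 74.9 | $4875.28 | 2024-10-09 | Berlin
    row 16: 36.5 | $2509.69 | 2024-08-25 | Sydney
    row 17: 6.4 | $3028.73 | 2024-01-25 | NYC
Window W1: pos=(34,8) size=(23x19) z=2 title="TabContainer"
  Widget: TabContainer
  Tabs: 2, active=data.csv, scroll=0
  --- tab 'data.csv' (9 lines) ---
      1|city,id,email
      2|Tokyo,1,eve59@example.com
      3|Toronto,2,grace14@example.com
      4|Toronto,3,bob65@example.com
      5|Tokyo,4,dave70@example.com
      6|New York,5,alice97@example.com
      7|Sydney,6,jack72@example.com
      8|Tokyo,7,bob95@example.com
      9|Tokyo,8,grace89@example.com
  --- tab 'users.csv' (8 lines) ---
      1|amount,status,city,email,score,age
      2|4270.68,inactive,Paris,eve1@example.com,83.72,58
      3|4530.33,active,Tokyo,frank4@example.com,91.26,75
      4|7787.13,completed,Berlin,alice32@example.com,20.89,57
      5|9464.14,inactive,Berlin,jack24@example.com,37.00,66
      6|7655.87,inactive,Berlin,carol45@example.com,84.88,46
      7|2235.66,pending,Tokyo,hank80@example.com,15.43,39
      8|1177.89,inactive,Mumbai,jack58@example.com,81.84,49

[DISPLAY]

        ┃─────┼────────┼──────────┼───┃        
        ┃34.7 │$1441.81│2024-02-23│Ber┃        
        ┏━━━━━━━━━━━━━━━━━━━━━┓-01│Syd┃        
        ┃ TabContainer        ┃-20│Par┃        
        ┠─────────────────────┨-25│Syd┃        
        ┃[data.csv]│ users.csv┃-03│Ber┃        
        ┃─────────────────────┃-23│Par┃        
        ┃city,id,email        ┃-22│Lon┃        
        ┃Tokyo,1,eve59@example┃-02│Ber┃        
        ┃Toronto,2,grace14@exa┃-25│NYC┃        
        ┃Toronto,3,bob65@examp┃-28│Tok┃        
        ┃Tokyo,4,dave70@exampl┃-20│Syd┃        
        ┃New York,5,alice97@ex┃-07│Tok┃        
        ┃Sydney,6,jack72@examp┃-24│Par┃        
        ┃Tokyo,7,bob95@example┃-17│Lon┃        
        ┃Tokyo,8,grace89@examp┃━━━━━━━┛        
        ┃                     ┃                
        ┃                     ┃                
        ┃                     ┃                
        ┃                     ┃                
        ┗━━━━━━━━━━━━━━━━━━━━━┛                
                                               
                                               


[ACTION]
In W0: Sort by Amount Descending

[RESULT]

        ┃─────┼────────┼──────────┼───┃        
        ┃74.9 │$4875.28│2024-10-09│Ber┃        
        ┏━━━━━━━━━━━━━━━━━━━━━┓-01│Syd┃        
        ┃ TabContainer        ┃-23│Par┃        
        ┠─────────────────────┨-28│Tok┃        
        ┃[data.csv]│ users.csv┃-25│Syd┃        
        ┃─────────────────────┃-24│Par┃        
        ┃city,id,email        ┃-25│NYC┃        
        ┃Tokyo,1,eve59@example┃-22│Lon┃        
        ┃Toronto,2,grace14@exa┃-25│Syd┃        
        ┃Toronto,3,bob65@examp┃-09│Tok┃        
        ┃Tokyo,4,dave70@exampl┃-20│Syd┃        
        ┃New York,5,alice97@ex┃-25│NYC┃        
        ┃Sydney,6,jack72@examp┃-03│Ber┃        
        ┃Tokyo,7,bob95@example┃-07│Tok┃        
        ┃Tokyo,8,grace89@examp┃━━━━━━━┛        
        ┃                     ┃                
        ┃                     ┃                
        ┃                     ┃                
        ┃                     ┃                
        ┗━━━━━━━━━━━━━━━━━━━━━┛                
                                               
                                               


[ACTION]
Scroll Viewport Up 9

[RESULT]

                                               
                                               
        ┏━━━━━━━━━━━━━━━━━━━━━━━━━━━━━┓        
        ┃ DataTable                   ┃        
        ┠─────────────────────────────┨        
        ┃Score│Amount ▼│Date      │Cit┃        
        ┃─────┼────────┼──────────┼───┃        
        ┃74.9 │$4875.28│2024-10-09│Ber┃        
        ┏━━━━━━━━━━━━━━━━━━━━━┓-01│Syd┃        
        ┃ TabContainer        ┃-23│Par┃        
        ┠─────────────────────┨-28│Tok┃        
        ┃[data.csv]│ users.csv┃-25│Syd┃        
        ┃─────────────────────┃-24│Par┃        
        ┃city,id,email        ┃-25│NYC┃        
        ┃Tokyo,1,eve59@example┃-22│Lon┃        
        ┃Toronto,2,grace14@exa┃-25│Syd┃        
        ┃Toronto,3,bob65@examp┃-09│Tok┃        
        ┃Tokyo,4,dave70@exampl┃-20│Syd┃        
        ┃New York,5,alice97@ex┃-25│NYC┃        
        ┃Sydney,6,jack72@examp┃-03│Ber┃        
        ┃Tokyo,7,bob95@example┃-07│Tok┃        
        ┃Tokyo,8,grace89@examp┃━━━━━━━┛        
        ┃                     ┃                


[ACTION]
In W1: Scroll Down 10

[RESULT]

                                               
                                               
        ┏━━━━━━━━━━━━━━━━━━━━━━━━━━━━━┓        
        ┃ DataTable                   ┃        
        ┠─────────────────────────────┨        
        ┃Score│Amount ▼│Date      │Cit┃        
        ┃─────┼────────┼──────────┼───┃        
        ┃74.9 │$4875.28│2024-10-09│Ber┃        
        ┏━━━━━━━━━━━━━━━━━━━━━┓-01│Syd┃        
        ┃ TabContainer        ┃-23│Par┃        
        ┠─────────────────────┨-28│Tok┃        
        ┃[data.csv]│ users.csv┃-25│Syd┃        
        ┃─────────────────────┃-24│Par┃        
        ┃Tokyo,8,grace89@examp┃-25│NYC┃        
        ┃                     ┃-22│Lon┃        
        ┃                     ┃-25│Syd┃        
        ┃                     ┃-09│Tok┃        
        ┃                     ┃-20│Syd┃        
        ┃                     ┃-25│NYC┃        
        ┃                     ┃-03│Ber┃        
        ┃                     ┃-07│Tok┃        
        ┃                     ┃━━━━━━━┛        
        ┃                     ┃                


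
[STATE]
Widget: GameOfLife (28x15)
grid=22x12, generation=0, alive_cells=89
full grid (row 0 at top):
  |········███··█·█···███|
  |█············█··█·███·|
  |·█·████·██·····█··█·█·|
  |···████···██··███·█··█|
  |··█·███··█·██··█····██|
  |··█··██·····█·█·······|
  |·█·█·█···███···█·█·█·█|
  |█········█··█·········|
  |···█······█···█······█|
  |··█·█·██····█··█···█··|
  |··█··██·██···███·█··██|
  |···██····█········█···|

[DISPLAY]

Gen: 0                      
········███··█·█···███      
█············█··█·███·      
·█·████·██·····█··█·█·      
···████···██··███·█··█      
··█·███··█·██··█····██      
··█··██·····█·█·······      
·█·█·█···███···█·█·█·█      
█········█··█·········      
···█······█···█······█      
··█·█·██····█··█···█··      
··█··██·██···███·█··██      
···██····█········█···      
                            
                            


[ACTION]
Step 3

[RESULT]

Gen: 3                      
····█··········██··█··      
···█···████····██·█··█      
············█·█······█      
·█····█····██···██····      
·███·██····███···█·█·█      
····███···█···███···██      
···██·██·······██·····      
·██···█···············      
··█·█······███········      
·██·█··██···██··██·██·      
··█·······██···███····      
···███████···██···███·      
                            
                            


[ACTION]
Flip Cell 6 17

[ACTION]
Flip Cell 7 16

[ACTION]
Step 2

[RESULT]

Gen: 5                      
········██·····█·█····      
·············██··█····      
······██··█··█·█··██··      
·█····█···███·█·█·██··      
·██···█····█··███····█      
·█··█······██··█··████      
·██·████···█··█··██···      
·██·█··██···████··█···      
···█·█·█···█·█········      
·██·······█··█·█·██···      
·█··█████··█·█·····█··      
··██████████··█████···      
                            
                            


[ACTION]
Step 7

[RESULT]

Gen: 12                     
······█···············      
·····███··············      
····██·█······██·██···      
···██···█·····██·█··██      
··█·█········████·····      
··█·█···█···········██      
·█·█··················      
·█·██·██·█·█··········      
····█··█····█···█·····      
█·█·█··█·········██···      
·█······██··██··██····      
·█·······███··········      
                            
                            


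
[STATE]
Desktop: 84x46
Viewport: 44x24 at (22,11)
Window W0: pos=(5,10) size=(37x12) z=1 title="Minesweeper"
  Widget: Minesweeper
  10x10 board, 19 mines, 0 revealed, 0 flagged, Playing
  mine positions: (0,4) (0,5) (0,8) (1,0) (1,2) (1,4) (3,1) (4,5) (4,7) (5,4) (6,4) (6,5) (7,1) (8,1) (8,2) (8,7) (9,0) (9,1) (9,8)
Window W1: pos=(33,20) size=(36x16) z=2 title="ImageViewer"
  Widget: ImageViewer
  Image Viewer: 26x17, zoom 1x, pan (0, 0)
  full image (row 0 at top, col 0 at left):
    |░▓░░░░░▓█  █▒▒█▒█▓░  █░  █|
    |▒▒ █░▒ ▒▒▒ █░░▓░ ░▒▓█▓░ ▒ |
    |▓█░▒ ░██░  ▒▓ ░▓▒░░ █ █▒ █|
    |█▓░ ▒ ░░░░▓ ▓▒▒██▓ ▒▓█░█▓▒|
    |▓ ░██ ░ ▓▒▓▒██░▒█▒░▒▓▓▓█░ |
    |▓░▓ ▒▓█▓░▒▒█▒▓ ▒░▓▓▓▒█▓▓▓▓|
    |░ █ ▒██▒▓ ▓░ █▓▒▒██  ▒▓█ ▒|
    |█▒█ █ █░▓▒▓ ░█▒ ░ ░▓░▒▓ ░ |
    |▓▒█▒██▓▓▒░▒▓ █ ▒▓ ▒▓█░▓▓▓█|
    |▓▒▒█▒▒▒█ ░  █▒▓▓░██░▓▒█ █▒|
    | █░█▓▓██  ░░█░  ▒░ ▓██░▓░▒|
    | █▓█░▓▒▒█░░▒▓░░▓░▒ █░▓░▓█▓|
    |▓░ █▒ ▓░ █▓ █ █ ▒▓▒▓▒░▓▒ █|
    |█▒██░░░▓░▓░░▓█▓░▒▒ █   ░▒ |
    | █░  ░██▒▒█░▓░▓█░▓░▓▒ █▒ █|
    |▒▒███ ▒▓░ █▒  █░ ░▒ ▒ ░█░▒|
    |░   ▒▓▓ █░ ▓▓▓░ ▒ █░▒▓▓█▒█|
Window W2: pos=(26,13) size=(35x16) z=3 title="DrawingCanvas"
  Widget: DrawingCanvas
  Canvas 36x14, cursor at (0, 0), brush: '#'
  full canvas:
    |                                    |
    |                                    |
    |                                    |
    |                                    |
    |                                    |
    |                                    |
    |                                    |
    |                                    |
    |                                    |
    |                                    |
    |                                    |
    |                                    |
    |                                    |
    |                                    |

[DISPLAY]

                   ┃                        
───────────────────┨                        
    ┏━━━━━━━━━━━━━━━━━━━━━━━━━━━━━━━━━┓     
    ┃ DrawingCanvas                   ┃     
    ┠─────────────────────────────────┨     
    ┃+                                ┃     
    ┃                                 ┃     
    ┃                                 ┃     
    ┃                                 ┃     
    ┃                                 ┃━━━━━
━━━━┃                                 ┃     
    ┃                                 ┃─────
    ┃                                 ┃     
    ┃                                 ┃     
    ┃                                 ┃     
    ┃                                 ┃     
    ┃                                 ┃     
    ┗━━━━━━━━━━━━━━━━━━━━━━━━━━━━━━━━━┛     
           ┃░ █ ▒██▒▓ ▓░ █▓▒▒██  ▒▓█ ▒      
           ┃█▒█ █ █░▓▒▓ ░█▒ ░ ░▓░▒▓ ░       
           ┃▓▒█▒██▓▓▒░▒▓ █ ▒▓ ▒▓█░▓▓▓█      
           ┃▓▒▒█▒▒▒█ ░  █▒▓▓░██░▓▒█ █▒      
           ┃ █░█▓▓██  ░░█░  ▒░ ▓██░▓░▒      
           ┃ █▓█░▓▒▒█░░▒▓░░▓░▒ █░▓░▓█▓      


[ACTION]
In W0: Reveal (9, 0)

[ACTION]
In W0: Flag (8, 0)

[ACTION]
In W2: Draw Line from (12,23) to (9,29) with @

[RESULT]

                   ┃                        
───────────────────┨                        
    ┏━━━━━━━━━━━━━━━━━━━━━━━━━━━━━━━━━┓     
    ┃ DrawingCanvas                   ┃     
    ┠─────────────────────────────────┨     
    ┃+                                ┃     
    ┃                                 ┃     
    ┃                                 ┃     
    ┃                                 ┃     
    ┃                                 ┃━━━━━
━━━━┃                                 ┃     
    ┃                                 ┃─────
    ┃                                 ┃     
    ┃                                 ┃     
    ┃                             @   ┃     
    ┃                           @@    ┃     
    ┃                         @@      ┃     
    ┗━━━━━━━━━━━━━━━━━━━━━━━━━━━━━━━━━┛     
           ┃░ █ ▒██▒▓ ▓░ █▓▒▒██  ▒▓█ ▒      
           ┃█▒█ █ █░▓▒▓ ░█▒ ░ ░▓░▒▓ ░       
           ┃▓▒█▒██▓▓▒░▒▓ █ ▒▓ ▒▓█░▓▓▓█      
           ┃▓▒▒█▒▒▒█ ░  █▒▓▓░██░▓▒█ █▒      
           ┃ █░█▓▓██  ░░█░  ▒░ ▓██░▓░▒      
           ┃ █▓█░▓▒▒█░░▒▓░░▓░▒ █░▓░▓█▓      


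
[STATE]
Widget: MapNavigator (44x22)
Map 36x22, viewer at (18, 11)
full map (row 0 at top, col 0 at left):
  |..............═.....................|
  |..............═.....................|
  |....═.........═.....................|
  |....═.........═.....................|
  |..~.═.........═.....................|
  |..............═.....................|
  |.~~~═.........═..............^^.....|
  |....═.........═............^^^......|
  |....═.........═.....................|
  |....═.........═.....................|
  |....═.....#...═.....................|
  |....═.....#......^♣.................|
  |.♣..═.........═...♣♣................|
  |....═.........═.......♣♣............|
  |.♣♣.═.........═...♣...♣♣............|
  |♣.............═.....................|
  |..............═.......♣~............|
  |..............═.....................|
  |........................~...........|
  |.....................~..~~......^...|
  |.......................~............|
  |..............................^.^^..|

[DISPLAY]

    ..............═.....................    
    ..............═.....................    
    ....═.........═.....................    
    ....═.........═.....................    
    ..~.═.........═.....................    
    ..............═.....................    
    .~~~═.........═..............^^.....    
    ....═.........═............^^^......    
    ....═.........═.....................    
    ....═.........═.....................    
    ....═.....#...═.....................    
    ....═.....#......^@.................    
    .♣..═.........═...♣♣................    
    ....═.........═.......♣♣............    
    .♣♣.═.........═...♣...♣♣............    
    ♣.............═.....................    
    ..............═.......♣~............    
    ..............═.....................    
    ........................~...........    
    .....................~..~~......^...    
    .......................~............    
    ..............................^.^^..    


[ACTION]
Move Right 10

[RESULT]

........═.....................              
........═.....................              
........═.....................              
........═.....................              
........═.....................              
........═.....................              
........═..............^^.....              
........═............^^^......              
........═.....................              
........═.....................              
....#...═.....................              
....#......^♣.........@.......              
........═...♣♣................              
........═.......♣♣............              
........═...♣...♣♣............              
........═.....................              
........═.......♣~............              
........═.....................              
..................~...........              
...............~..~~......^...              
.................~............              
........................^.^^..              


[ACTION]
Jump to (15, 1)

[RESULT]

                                            
                                            
                                            
                                            
                                            
                                            
                                            
                                            
                                            
                                            
       ..............═..................... 
       ..............═@.................... 
       ....═.........═..................... 
       ....═.........═..................... 
       ..~.═.........═..................... 
       ..............═..................... 
       .~~~═.........═..............^^..... 
       ....═.........═............^^^...... 
       ....═.........═..................... 
       ....═.........═..................... 
       ....═.....#...═..................... 
       ....═.....#......^♣................. 


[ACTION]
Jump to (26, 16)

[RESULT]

..........═.....................            
═.........═..............^^.....            
═.........═............^^^......            
═.........═.....................            
═.........═.....................            
═.....#...═.....................            
═.....#......^♣.................            
═.........═...♣♣................            
═.........═.......♣♣............            
═.........═...♣...♣♣............            
..........═.....................            
..........═.......♣~..@.........            
..........═.....................            
....................~...........            
.................~..~~......^...            
...................~............            
..........................^.^^..            
                                            
                                            
                                            
                                            
                                            


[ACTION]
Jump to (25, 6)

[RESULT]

                                            
                                            
                                            
                                            
                                            
...........═.....................           
...........═.....................           
.═.........═.....................           
.═.........═.....................           
.═.........═.....................           
...........═.....................           
~═.........═..........@...^^.....           
.═.........═............^^^......           
.═.........═.....................           
.═.........═.....................           
.═.....#...═.....................           
.═.....#......^♣.................           
.═.........═...♣♣................           
.═.........═.......♣♣............           
.═.........═...♣...♣♣............           
...........═.....................           
...........═.......♣~............           


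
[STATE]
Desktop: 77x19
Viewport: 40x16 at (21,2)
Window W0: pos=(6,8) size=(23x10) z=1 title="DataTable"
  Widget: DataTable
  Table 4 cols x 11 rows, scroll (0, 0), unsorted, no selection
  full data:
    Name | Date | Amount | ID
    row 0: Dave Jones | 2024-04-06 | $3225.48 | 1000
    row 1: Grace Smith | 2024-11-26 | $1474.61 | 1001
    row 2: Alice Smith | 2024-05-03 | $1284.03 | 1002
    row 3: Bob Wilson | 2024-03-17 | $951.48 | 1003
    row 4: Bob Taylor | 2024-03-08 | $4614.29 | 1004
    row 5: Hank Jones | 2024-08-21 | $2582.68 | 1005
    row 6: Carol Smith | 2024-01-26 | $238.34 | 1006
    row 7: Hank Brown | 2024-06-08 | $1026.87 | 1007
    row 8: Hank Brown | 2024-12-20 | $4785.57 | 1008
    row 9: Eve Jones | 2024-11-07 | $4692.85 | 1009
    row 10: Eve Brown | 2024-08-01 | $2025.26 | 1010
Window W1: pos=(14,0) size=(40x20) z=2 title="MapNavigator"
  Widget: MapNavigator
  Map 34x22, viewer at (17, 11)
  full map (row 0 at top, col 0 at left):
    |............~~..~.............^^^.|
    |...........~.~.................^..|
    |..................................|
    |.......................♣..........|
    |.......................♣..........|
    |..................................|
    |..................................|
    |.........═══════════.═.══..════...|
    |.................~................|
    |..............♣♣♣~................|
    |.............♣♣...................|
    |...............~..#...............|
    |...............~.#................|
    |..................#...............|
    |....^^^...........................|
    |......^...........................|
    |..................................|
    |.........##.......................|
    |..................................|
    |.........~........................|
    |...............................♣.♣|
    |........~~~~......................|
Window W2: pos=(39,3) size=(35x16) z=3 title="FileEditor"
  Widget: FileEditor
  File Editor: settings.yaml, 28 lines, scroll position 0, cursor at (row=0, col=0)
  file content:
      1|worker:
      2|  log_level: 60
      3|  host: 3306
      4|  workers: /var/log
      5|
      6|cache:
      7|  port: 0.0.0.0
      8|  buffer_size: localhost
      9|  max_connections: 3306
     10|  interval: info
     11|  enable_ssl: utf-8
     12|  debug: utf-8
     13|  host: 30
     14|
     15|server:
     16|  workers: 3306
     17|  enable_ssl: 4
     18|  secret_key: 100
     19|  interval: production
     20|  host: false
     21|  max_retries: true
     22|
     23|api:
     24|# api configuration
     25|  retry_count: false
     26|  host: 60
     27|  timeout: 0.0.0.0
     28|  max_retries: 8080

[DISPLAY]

────────────────────────────────┨       
..................┏━━━━━━━━━━━━━━━━━━━━━
..................┃ FileEditor          
..................┠─────────────────────
..................┃█orker:              
.....═══════════.═┃  log_level: 60      
.............~....┃  host: 3306         
..........♣♣♣~....┃  workers: /var/log  
.........♣♣.......┃                     
...........~.@#...┃cache:               
...........~.#....┃  port: 0.0.0.0      
..............#...┃  buffer_size: localh
^^^...............┃  max_connections: 33
..^...............┃  interval: info     
..................┃  enable_ssl: utf-8  
.....##...........┃  debug: utf-8       


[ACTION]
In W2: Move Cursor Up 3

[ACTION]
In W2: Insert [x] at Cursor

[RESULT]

────────────────────────────────┨       
..................┏━━━━━━━━━━━━━━━━━━━━━
..................┃ FileEditor          
..................┠─────────────────────
..................┃x█orker:             
.....═══════════.═┃  log_level: 60      
.............~....┃  host: 3306         
..........♣♣♣~....┃  workers: /var/log  
.........♣♣.......┃                     
...........~.@#...┃cache:               
...........~.#....┃  port: 0.0.0.0      
..............#...┃  buffer_size: localh
^^^...............┃  max_connections: 33
..^...............┃  interval: info     
..................┃  enable_ssl: utf-8  
.....##...........┃  debug: utf-8       


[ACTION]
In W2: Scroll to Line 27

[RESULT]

────────────────────────────────┨       
..................┏━━━━━━━━━━━━━━━━━━━━━
..................┃ FileEditor          
..................┠─────────────────────
..................┃  enable_ssl: 4      
.....═══════════.═┃  secret_key: 100    
.............~....┃  interval: productio
..........♣♣♣~....┃  host: false        
.........♣♣.......┃  max_retries: true  
...........~.@#...┃                     
...........~.#....┃api:                 
..............#...┃# api configuration  
^^^...............┃  retry_count: false 
..^...............┃  host: 60           
..................┃  timeout: 0.0.0.0   
.....##...........┃  max_retries: 8080  


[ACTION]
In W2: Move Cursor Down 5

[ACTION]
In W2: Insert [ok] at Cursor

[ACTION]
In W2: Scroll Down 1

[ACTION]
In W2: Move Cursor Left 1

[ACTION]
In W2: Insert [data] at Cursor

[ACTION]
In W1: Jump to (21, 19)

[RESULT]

────────────────────────────────┨       
.......~..#.......┏━━━━━━━━━━━━━━━━━━━━━
.......~.#........┃ FileEditor          
..........#.......┠─────────────────────
..................┃  enable_ssl: 4      
..................┃  secret_key: 100    
..................┃  interval: productio
.##...............┃  host: false        
..................┃  max_retries: true  
.~...........@....┃                     
..................┃api:                 
~~~~..............┃# api configuration  
                  ┃  retry_count: false 
                  ┃  host: 60           
                  ┃  timeout: 0.0.0.0   
                  ┃  max_retries: 8080  


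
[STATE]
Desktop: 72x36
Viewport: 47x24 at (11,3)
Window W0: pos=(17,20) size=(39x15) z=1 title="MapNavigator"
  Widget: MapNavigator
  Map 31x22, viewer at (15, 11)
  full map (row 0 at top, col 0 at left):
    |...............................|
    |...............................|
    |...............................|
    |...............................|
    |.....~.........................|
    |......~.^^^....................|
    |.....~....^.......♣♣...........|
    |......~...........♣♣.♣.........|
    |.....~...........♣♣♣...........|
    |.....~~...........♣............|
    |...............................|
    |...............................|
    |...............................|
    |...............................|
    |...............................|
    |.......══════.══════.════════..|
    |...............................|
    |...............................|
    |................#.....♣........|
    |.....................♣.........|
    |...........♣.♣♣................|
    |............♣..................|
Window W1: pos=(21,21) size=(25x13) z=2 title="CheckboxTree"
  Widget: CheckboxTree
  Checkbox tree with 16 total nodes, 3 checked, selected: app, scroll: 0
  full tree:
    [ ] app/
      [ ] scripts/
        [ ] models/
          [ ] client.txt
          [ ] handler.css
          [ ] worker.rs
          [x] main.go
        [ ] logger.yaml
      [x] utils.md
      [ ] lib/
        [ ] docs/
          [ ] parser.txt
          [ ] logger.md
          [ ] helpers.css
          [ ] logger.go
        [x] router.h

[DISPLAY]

                                               
                                               
                                               
                                               
                                               
                                               
                                               
                                               
                                               
                                               
                                               
                                               
                                               
                                               
                                               
                                               
                                               
      ┏━━━━━━━━━━━━━━━━━━━━━━━━━━━━━━━━━━━━━┓  
      ┃ Ma┏━━━━━━━━━━━━━━━━━━━━━━━┓         ┃  
      ┠───┃ CheckboxTree          ┃─────────┨  
      ┃   ┠───────────────────────┨......   ┃  
      ┃   ┃>[-] app/              ┃......   ┃  
      ┃   ┃   [-] scripts/        ┃......   ┃  
      ┃   ┃     [-] models/       ┃......   ┃  


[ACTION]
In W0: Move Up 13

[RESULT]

                                               
                                               
                                               
                                               
                                               
                                               
                                               
                                               
                                               
                                               
                                               
                                               
                                               
                                               
                                               
                                               
                                               
      ┏━━━━━━━━━━━━━━━━━━━━━━━━━━━━━━━━━━━━━┓  
      ┃ Ma┏━━━━━━━━━━━━━━━━━━━━━━━┓         ┃  
      ┠───┃ CheckboxTree          ┃─────────┨  
      ┃   ┠───────────────────────┨         ┃  
      ┃   ┃>[-] app/              ┃         ┃  
      ┃   ┃   [-] scripts/        ┃         ┃  
      ┃   ┃     [-] models/       ┃         ┃  


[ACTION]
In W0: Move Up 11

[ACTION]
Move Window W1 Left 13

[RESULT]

                                               
                                               
                                               
                                               
                                               
                                               
                                               
                                               
                                               
                                               
                                               
                                               
                                               
                                               
                                               
                                               
                                               
      ┏━━━━━━━━━━━━━━━━━━━━━━━━━━━━━━━━━━━━━┓  
━━━━━━━━━━━━━━━━━━━━━┓                      ┃  
heckboxTree          ┃──────────────────────┨  
─────────────────────┨                      ┃  
-] app/              ┃                      ┃  
 [-] scripts/        ┃                      ┃  
   [-] models/       ┃                      ┃  


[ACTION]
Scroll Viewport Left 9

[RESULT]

                                               
                                               
                                               
                                               
                                               
                                               
                                               
                                               
                                               
                                               
                                               
                                               
                                               
                                               
                                               
                                               
                                               
               ┏━━━━━━━━━━━━━━━━━━━━━━━━━━━━━━━
      ┏━━━━━━━━━━━━━━━━━━━━━━━┓                
      ┃ CheckboxTree          ┃────────────────
      ┠───────────────────────┨                
      ┃>[-] app/              ┃                
      ┃   [-] scripts/        ┃                
      ┃     [-] models/       ┃                


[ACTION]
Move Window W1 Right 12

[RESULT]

                                               
                                               
                                               
                                               
                                               
                                               
                                               
                                               
                                               
                                               
                                               
                                               
                                               
                                               
                                               
                                               
                                               
               ┏━━━━━━━━━━━━━━━━━━━━━━━━━━━━━━━
               ┃ M┏━━━━━━━━━━━━━━━━━━━━━━━┓    
               ┠──┃ CheckboxTree          ┃────
               ┃  ┠───────────────────────┨    
               ┃  ┃>[-] app/              ┃    
               ┃  ┃   [-] scripts/        ┃    
               ┃  ┃     [-] models/       ┃    


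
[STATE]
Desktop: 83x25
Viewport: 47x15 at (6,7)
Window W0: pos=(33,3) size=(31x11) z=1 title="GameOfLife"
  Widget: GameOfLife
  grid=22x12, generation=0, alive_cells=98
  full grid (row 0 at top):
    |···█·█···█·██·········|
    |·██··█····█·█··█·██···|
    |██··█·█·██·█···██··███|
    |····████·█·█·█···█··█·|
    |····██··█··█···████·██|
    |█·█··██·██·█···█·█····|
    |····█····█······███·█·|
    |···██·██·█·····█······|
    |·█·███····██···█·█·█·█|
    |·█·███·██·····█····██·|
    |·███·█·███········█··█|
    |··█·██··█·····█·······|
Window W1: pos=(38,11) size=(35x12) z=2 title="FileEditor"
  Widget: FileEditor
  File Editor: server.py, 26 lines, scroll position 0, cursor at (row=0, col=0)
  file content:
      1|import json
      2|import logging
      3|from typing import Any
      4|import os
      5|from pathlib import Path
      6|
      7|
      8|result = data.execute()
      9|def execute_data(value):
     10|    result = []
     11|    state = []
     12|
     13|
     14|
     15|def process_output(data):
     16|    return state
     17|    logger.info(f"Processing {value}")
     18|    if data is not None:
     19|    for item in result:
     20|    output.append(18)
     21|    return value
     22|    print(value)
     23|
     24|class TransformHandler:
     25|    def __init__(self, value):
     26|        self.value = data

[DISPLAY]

                           ┃····████·█·█·█···█·
                           ┃····██··█··█···████
                           ┃█·█··██·██·█···█·█·
                           ┃····█····█······███
                           ┃···█┏━━━━━━━━━━━━━━
                           ┃·█·█┃ FileEditor   
                           ┗━━━━┠──────────────
                                ┃█mport json   
                                ┃import logging
                                ┃from typing im
                                ┃import os     
                                ┃from pathlib i
                                ┃              
                                ┃              
                                ┃result = data.


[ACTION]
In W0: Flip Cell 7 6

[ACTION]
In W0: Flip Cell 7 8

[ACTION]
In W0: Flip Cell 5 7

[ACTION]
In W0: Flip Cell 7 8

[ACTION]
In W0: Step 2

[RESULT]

                           ┃·█······██·███····█
                           ┃··███···█·····██···
                           ┃···██···█·█····█·█·
                           ┃···█···█·██···██··█
                           ┃····┏━━━━━━━━━━━━━━
                           ┃·█··┃ FileEditor   
                           ┗━━━━┠──────────────
                                ┃█mport json   
                                ┃import logging
                                ┃from typing im
                                ┃import os     
                                ┃from pathlib i
                                ┃              
                                ┃              
                                ┃result = data.
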